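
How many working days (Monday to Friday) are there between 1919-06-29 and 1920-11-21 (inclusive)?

365 weekdays

1919-06-29 is a Sunday.
The range spans 512 days (inclusive of both endpoints).
512 = 7 × 73 + 1, so there are 73 full weeks plus 1 extra day.
Each full week contributes 5 weekdays (Mon–Fri): 73 × 5 = 365.
The 1 extra day is Sun — none qualify.
Total: 365 + 0 = 365.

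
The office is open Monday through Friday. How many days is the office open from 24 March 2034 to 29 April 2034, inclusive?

24 March 2034 is a Friday.
That's 37 days from start to end, counting both.
37 = 7 × 5 + 2, so there are 5 full weeks plus 2 extra days.
Each full week contributes 5 weekdays (Mon–Fri): 5 × 5 = 25.
The 2 extra days are Friday, Saturday — 1 of them qualifies.
Total: 25 + 1 = 26.

26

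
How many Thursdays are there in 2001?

52

January 1, 2001 is a Monday.
That's 365 days from start to end, counting both.
365 = 7 × 52 + 1, so there are 52 full weeks plus 1 extra day.
Each full week contributes one Thursday: 52 so far.
The 1 extra day is Monday — none qualify.
Total: 52 + 0 = 52.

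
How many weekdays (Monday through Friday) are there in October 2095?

21

2095-10-01 is a Saturday.
That's 31 days from start to end, counting both.
31 = 7 × 4 + 3, so there are 4 full weeks plus 3 extra days.
Each full week contributes 5 weekdays (Mon–Fri): 4 × 5 = 20.
The 3 extra days are Saturday, Sunday, Monday — 1 of them qualifies.
Total: 20 + 1 = 21.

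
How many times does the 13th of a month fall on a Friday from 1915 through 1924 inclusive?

Friday-the-13ths by year:
1915: Aug
1916: Oct
1917: Apr, Jul
1918: Sep, Dec
1919: Jun
1920: Feb, Aug
1921: May
1922: Jan, Oct
1923: Apr, Jul
1924: Jun

15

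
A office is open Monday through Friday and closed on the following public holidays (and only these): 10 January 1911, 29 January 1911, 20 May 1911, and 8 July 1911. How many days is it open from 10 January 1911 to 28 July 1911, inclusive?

143 business days

10 January 1911 is a Tuesday.
The range spans 200 days (inclusive of both endpoints).
200 = 7 × 28 + 4, so there are 28 full weeks plus 4 extra days.
Each full week contributes 5 weekdays (Mon–Fri): 28 × 5 = 140.
The 4 extra days are Tuesday, Wednesday, Thursday, Friday — 4 of them qualify.
Total: 140 + 4 = 144.
Holidays: 10 January 1911 (Tue); 29 January 1911 (Sun); 20 May 1911 (Sat); 8 July 1911 (Sat).
1 of the 4 holidays fall on weekdays; the rest are weekends and were already excluded.
Business days: 144 − 1 = 143.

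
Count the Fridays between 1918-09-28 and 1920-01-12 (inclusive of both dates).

67

1918-09-28 is a Saturday.
The range spans 472 days (inclusive of both endpoints).
472 = 7 × 67 + 3, so there are 67 full weeks plus 3 extra days.
Each full week contributes one Friday: 67 so far.
The 3 extra days are Sat, Sun, Mon — none qualify.
Total: 67 + 0 = 67.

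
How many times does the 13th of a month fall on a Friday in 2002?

The 13th falls on a Friday when the month's 13th has weekday Fri.
Jan 13 is Sun; Feb 13 is Wed; Mar 13 is Wed; Apr 13 is Sat; May 13 is Mon; Jun 13 is Thu; Jul 13 is Sat; Aug 13 is Tue; Sep 13 is Fri ✓; Oct 13 is Sun; Nov 13 is Wed; Dec 13 is Fri ✓.
Friday the 13ths: Sep, Dec.

2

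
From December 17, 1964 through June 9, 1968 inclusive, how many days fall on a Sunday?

December 17, 1964 is a Thursday.
From December 17, 1964 to June 9, 1968 is 1271 days inclusive.
1271 = 7 × 181 + 4, so there are 181 full weeks plus 4 extra days.
Each full week contributes one Sunday: 181 so far.
The 4 extra days are Thursday, Friday, Saturday, Sunday — 1 of them qualifies.
Total: 181 + 1 = 182.

182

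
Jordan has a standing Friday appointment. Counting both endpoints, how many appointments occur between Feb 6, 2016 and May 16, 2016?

Feb 6, 2016 is a Saturday.
That's 101 days from start to end, counting both.
101 = 7 × 14 + 3, so there are 14 full weeks plus 3 extra days.
Each full week contributes one Friday: 14 so far.
The 3 extra days are Sat, Sun, Mon — none qualify.
Total: 14 + 0 = 14.

14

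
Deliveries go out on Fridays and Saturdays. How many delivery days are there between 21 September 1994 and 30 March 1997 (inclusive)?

264

21 September 1994 is a Wednesday.
That's 922 days from start to end, counting both.
922 = 7 × 131 + 5, so there are 131 full weeks plus 5 extra days.
Each full week contributes 2 days from the set (Fri, Sat): 131 × 2 = 262.
The 5 extra days are Wednesday, Thursday, Friday, Saturday, Sunday — 2 of them qualify.
Total: 262 + 2 = 264.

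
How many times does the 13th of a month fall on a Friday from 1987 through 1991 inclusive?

Friday-the-13ths by year:
1987: Feb, Mar, Nov
1988: May
1989: Jan, Oct
1990: Apr, Jul
1991: Sep, Dec

10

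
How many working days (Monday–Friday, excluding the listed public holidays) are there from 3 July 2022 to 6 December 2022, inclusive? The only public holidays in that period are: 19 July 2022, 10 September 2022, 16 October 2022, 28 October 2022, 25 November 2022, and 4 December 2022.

109

3 July 2022 is a Sunday.
The range spans 157 days (inclusive of both endpoints).
157 = 7 × 22 + 3, so there are 22 full weeks plus 3 extra days.
Each full week contributes 5 weekdays (Mon–Fri): 22 × 5 = 110.
The 3 extra days are Sun, Mon, Tue — 2 of them qualify.
Total: 110 + 2 = 112.
Holidays: 19 July 2022 (Tue); 10 September 2022 (Sat); 16 October 2022 (Sun); 28 October 2022 (Fri); 25 November 2022 (Fri); 4 December 2022 (Sun).
3 of the 6 holidays fall on weekdays; the rest are weekends and were already excluded.
Business days: 112 − 3 = 109.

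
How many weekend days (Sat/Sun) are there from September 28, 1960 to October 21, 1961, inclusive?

111

September 28, 1960 is a Wednesday.
From September 28, 1960 to October 21, 1961 is 389 days inclusive.
389 = 7 × 55 + 4, so there are 55 full weeks plus 4 extra days.
Each full week contributes 2 weekend days (Sat, Sun): 55 × 2 = 110.
The 4 extra days are Wednesday, Thursday, Friday, Saturday — 1 of them qualifies.
Total: 110 + 1 = 111.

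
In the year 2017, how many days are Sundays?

Jan 1, 2017 is a Sunday.
The range spans 365 days (inclusive of both endpoints).
365 = 7 × 52 + 1, so there are 52 full weeks plus 1 extra day.
Each full week contributes one Sunday: 52 so far.
The 1 extra day is Sun — 1 of them qualifies.
Total: 52 + 1 = 53.

53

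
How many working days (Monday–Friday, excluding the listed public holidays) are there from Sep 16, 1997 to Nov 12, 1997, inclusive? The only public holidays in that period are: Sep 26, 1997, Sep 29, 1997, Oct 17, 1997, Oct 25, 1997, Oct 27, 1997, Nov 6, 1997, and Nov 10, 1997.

36 working days

Sep 16, 1997 is a Tuesday.
From Sep 16, 1997 to Nov 12, 1997 is 58 days inclusive.
58 = 7 × 8 + 2, so there are 8 full weeks plus 2 extra days.
Each full week contributes 5 weekdays (Mon–Fri): 8 × 5 = 40.
The 2 extra days are Tuesday, Wednesday — 2 of them qualify.
Total: 40 + 2 = 42.
Holidays: Sep 26, 1997 (Fri); Sep 29, 1997 (Mon); Oct 17, 1997 (Fri); Oct 25, 1997 (Sat); Oct 27, 1997 (Mon); Nov 6, 1997 (Thu); Nov 10, 1997 (Mon).
6 of the 7 holidays fall on weekdays; the rest are weekends and were already excluded.
Business days: 42 − 6 = 36.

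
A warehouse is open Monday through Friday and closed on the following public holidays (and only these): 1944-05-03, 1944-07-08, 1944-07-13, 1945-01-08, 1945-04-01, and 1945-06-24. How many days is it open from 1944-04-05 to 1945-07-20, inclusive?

335

1944-04-05 is a Wednesday.
From 1944-04-05 to 1945-07-20 is 472 days inclusive.
472 = 7 × 67 + 3, so there are 67 full weeks plus 3 extra days.
Each full week contributes 5 weekdays (Mon–Fri): 67 × 5 = 335.
The 3 extra days are Wednesday, Thursday, Friday — 3 of them qualify.
Total: 335 + 3 = 338.
Holidays: 1944-05-03 (Wed); 1944-07-08 (Sat); 1944-07-13 (Thu); 1945-01-08 (Mon); 1945-04-01 (Sun); 1945-06-24 (Sun).
3 of the 6 holidays fall on weekdays; the rest are weekends and were already excluded.
Business days: 338 − 3 = 335.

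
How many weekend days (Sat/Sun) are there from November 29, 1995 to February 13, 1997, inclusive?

126

November 29, 1995 is a Wednesday.
From November 29, 1995 to February 13, 1997 is 443 days inclusive.
443 = 7 × 63 + 2, so there are 63 full weeks plus 2 extra days.
Each full week contributes 2 weekend days (Sat, Sun): 63 × 2 = 126.
The 2 extra days are Wednesday, Thursday — none qualify.
Total: 126 + 0 = 126.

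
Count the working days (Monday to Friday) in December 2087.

2087-12-01 is a Monday.
From 2087-12-01 to 2087-12-31 is 31 days inclusive.
31 = 7 × 4 + 3, so there are 4 full weeks plus 3 extra days.
Each full week contributes 5 weekdays (Mon–Fri): 4 × 5 = 20.
The 3 extra days are Mon, Tue, Wed — 3 of them qualify.
Total: 20 + 3 = 23.

23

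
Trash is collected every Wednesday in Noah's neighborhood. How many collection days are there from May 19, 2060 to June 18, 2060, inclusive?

May 19, 2060 is a Wednesday.
The range spans 31 days (inclusive of both endpoints).
31 = 7 × 4 + 3, so there are 4 full weeks plus 3 extra days.
Each full week contributes one Wednesday: 4 so far.
The 3 extra days are Wednesday, Thursday, Friday — 1 of them qualifies.
Total: 4 + 1 = 5.

5 Wednesdays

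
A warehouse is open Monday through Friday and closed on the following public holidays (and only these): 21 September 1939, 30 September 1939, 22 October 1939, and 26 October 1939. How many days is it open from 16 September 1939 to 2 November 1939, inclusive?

16 September 1939 is a Saturday.
The range spans 48 days (inclusive of both endpoints).
48 = 7 × 6 + 6, so there are 6 full weeks plus 6 extra days.
Each full week contributes 5 weekdays (Mon–Fri): 6 × 5 = 30.
The 6 extra days are Saturday, Sunday, Monday, Tuesday, Wednesday, Thursday — 4 of them qualify.
Total: 30 + 4 = 34.
Holidays: 21 September 1939 (Thu); 30 September 1939 (Sat); 22 October 1939 (Sun); 26 October 1939 (Thu).
2 of the 4 holidays fall on weekdays; the rest are weekends and were already excluded.
Business days: 34 − 2 = 32.

32 business days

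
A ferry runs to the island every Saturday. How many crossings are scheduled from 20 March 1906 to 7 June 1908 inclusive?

20 March 1906 is a Tuesday.
From 20 March 1906 to 7 June 1908 is 811 days inclusive.
811 = 7 × 115 + 6, so there are 115 full weeks plus 6 extra days.
Each full week contributes one Saturday: 115 so far.
The 6 extra days are Tue, Wed, Thu, Fri, Sat, Sun — 1 of them qualifies.
Total: 115 + 1 = 116.

116 Saturdays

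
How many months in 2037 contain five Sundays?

A month has five Sundays exactly when Sunday falls within its first (length − 28) days.
Jan: 31 days, starts Thu → 5 of Thu, Fri, Sat
Feb: 28 days, starts Sun → 5 of (none)
Mar: 31 days, starts Sun → 5 of Sun, Mon, Tue ✓
Apr: 30 days, starts Wed → 5 of Wed, Thu
May: 31 days, starts Fri → 5 of Fri, Sat, Sun ✓
Jun: 30 days, starts Mon → 5 of Mon, Tue
Jul: 31 days, starts Wed → 5 of Wed, Thu, Fri
Aug: 31 days, starts Sat → 5 of Sat, Sun, Mon ✓
Sep: 30 days, starts Tue → 5 of Tue, Wed
Oct: 31 days, starts Thu → 5 of Thu, Fri, Sat
Nov: 30 days, starts Sun → 5 of Sun, Mon ✓
Dec: 31 days, starts Tue → 5 of Tue, Wed, Thu
Months with five Sundays: Mar, May, Aug, Nov.

4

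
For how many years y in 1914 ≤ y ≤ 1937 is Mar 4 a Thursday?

4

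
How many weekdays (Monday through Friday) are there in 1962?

261

1962-01-01 is a Monday.
That's 365 days from start to end, counting both.
365 = 7 × 52 + 1, so there are 52 full weeks plus 1 extra day.
Each full week contributes 5 weekdays (Mon–Fri): 52 × 5 = 260.
The 1 extra day is Mon — 1 of them qualifies.
Total: 260 + 1 = 261.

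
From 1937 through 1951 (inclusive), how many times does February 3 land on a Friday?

2

Day of week of February 3 in each year:
1937: Wed, 1938: Thu, 1939: Fri ✓, 1940: Sat, 1941: Mon, 1942: Tue, 1943: Wed, 1944: Thu, 1945: Sat, 1946: Sun, 1947: Mon, 1948: Tue, 1949: Thu, 1950: Fri ✓, 1951: Sat
Fridays: 1939, 1950.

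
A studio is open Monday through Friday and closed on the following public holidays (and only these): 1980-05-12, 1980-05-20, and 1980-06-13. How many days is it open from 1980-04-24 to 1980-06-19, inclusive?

1980-04-24 is a Thursday.
From 1980-04-24 to 1980-06-19 is 57 days inclusive.
57 = 7 × 8 + 1, so there are 8 full weeks plus 1 extra day.
Each full week contributes 5 weekdays (Mon–Fri): 8 × 5 = 40.
The 1 extra day is Thursday — 1 of them qualifies.
Total: 40 + 1 = 41.
Holidays: 1980-05-12 (Mon); 1980-05-20 (Tue); 1980-06-13 (Fri).
All 3 holidays fall on weekdays, so subtract 3.
Business days: 41 − 3 = 38.

38 working days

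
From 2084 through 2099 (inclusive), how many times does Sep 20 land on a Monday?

Day of week of September 20 in each year:
2084: Wed, 2085: Thu, 2086: Fri, 2087: Sat, 2088: Mon ✓, 2089: Tue, 2090: Wed, 2091: Thu, 2092: Sat, 2093: Sun, 2094: Mon ✓, 2095: Tue, 2096: Thu, 2097: Fri, 2098: Sat, 2099: Sun
Mondays: 2088, 2094.

2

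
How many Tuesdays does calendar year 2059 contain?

52

Jan 1, 2059 is a Wednesday.
The range spans 365 days (inclusive of both endpoints).
365 = 7 × 52 + 1, so there are 52 full weeks plus 1 extra day.
Each full week contributes one Tuesday: 52 so far.
The 1 extra day is Wed — none qualify.
Total: 52 + 0 = 52.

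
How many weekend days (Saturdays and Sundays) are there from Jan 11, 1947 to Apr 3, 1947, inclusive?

24

Jan 11, 1947 is a Saturday.
The range spans 83 days (inclusive of both endpoints).
83 = 7 × 11 + 6, so there are 11 full weeks plus 6 extra days.
Each full week contributes 2 weekend days (Sat, Sun): 11 × 2 = 22.
The 6 extra days are Saturday, Sunday, Monday, Tuesday, Wednesday, Thursday — 2 of them qualify.
Total: 22 + 2 = 24.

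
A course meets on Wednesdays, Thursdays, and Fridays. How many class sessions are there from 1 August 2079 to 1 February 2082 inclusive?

1 August 2079 is a Tuesday.
From 1 August 2079 to 1 February 2082 is 916 days inclusive.
916 = 7 × 130 + 6, so there are 130 full weeks plus 6 extra days.
Each full week contributes 3 days from the set (Wed, Thu, Fri): 130 × 3 = 390.
The 6 extra days are Tue, Wed, Thu, Fri, Sat, Sun — 3 of them qualify.
Total: 390 + 3 = 393.

393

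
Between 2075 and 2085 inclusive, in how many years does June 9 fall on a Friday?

Day of week of June 9 in each year:
2075: Sun, 2076: Tue, 2077: Wed, 2078: Thu, 2079: Fri ✓, 2080: Sun, 2081: Mon, 2082: Tue, 2083: Wed, 2084: Fri ✓, 2085: Sat
Fridays: 2079, 2084.

2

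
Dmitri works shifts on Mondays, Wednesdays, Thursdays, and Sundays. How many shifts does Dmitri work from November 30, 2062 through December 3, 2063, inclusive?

211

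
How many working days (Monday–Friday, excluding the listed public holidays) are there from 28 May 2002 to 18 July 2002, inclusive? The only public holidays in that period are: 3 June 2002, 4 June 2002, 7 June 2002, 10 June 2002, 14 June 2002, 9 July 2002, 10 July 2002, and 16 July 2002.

30

28 May 2002 is a Tuesday.
That's 52 days from start to end, counting both.
52 = 7 × 7 + 3, so there are 7 full weeks plus 3 extra days.
Each full week contributes 5 weekdays (Mon–Fri): 7 × 5 = 35.
The 3 extra days are Tue, Wed, Thu — 3 of them qualify.
Total: 35 + 3 = 38.
Holidays: 3 June 2002 (Mon); 4 June 2002 (Tue); 7 June 2002 (Fri); 10 June 2002 (Mon); 14 June 2002 (Fri); 9 July 2002 (Tue); 10 July 2002 (Wed); 16 July 2002 (Tue).
All 8 holidays fall on weekdays, so subtract 8.
Business days: 38 − 8 = 30.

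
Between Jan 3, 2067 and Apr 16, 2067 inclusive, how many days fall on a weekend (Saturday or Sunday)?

Jan 3, 2067 is a Monday.
From Jan 3, 2067 to Apr 16, 2067 is 104 days inclusive.
104 = 7 × 14 + 6, so there are 14 full weeks plus 6 extra days.
Each full week contributes 2 weekend days (Sat, Sun): 14 × 2 = 28.
The 6 extra days are Monday, Tuesday, Wednesday, Thursday, Friday, Saturday — 1 of them qualifies.
Total: 28 + 1 = 29.

29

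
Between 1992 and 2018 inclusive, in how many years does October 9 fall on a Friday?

4

Day of week of October 9 in each year:
1992: Fri ✓, 1993: Sat, 1994: Sun, 1995: Mon, 1996: Wed, 1997: Thu, 1998: Fri ✓, 1999: Sat, 2000: Mon, 2001: Tue, 2002: Wed, 2003: Thu, 2004: Sat, 2005: Sun, 2006: Mon, 2007: Tue, 2008: Thu, 2009: Fri ✓, 2010: Sat, 2011: Sun, 2012: Tue, 2013: Wed, 2014: Thu, 2015: Fri ✓, 2016: Sun, 2017: Mon, 2018: Tue
Fridays: 1992, 1998, 2009, 2015.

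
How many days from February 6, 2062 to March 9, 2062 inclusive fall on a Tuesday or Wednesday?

10

February 6, 2062 is a Monday.
The range spans 32 days (inclusive of both endpoints).
32 = 7 × 4 + 4, so there are 4 full weeks plus 4 extra days.
Each full week contributes 2 days from the set (Tue, Wed): 4 × 2 = 8.
The 4 extra days are Mon, Tue, Wed, Thu — 2 of them qualify.
Total: 8 + 2 = 10.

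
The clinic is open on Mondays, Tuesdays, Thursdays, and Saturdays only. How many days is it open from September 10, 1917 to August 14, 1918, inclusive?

September 10, 1917 is a Monday.
The range spans 339 days (inclusive of both endpoints).
339 = 7 × 48 + 3, so there are 48 full weeks plus 3 extra days.
Each full week contributes 4 days from the set (Mon, Tue, Thu, Sat): 48 × 4 = 192.
The 3 extra days are Mon, Tue, Wed — 2 of them qualify.
Total: 192 + 2 = 194.

194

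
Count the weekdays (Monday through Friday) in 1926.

January 1, 1926 is a Friday.
That's 365 days from start to end, counting both.
365 = 7 × 52 + 1, so there are 52 full weeks plus 1 extra day.
Each full week contributes 5 weekdays (Mon–Fri): 52 × 5 = 260.
The 1 extra day is Friday — 1 of them qualifies.
Total: 260 + 1 = 261.

261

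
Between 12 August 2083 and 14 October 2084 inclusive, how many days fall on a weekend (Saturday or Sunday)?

123

12 August 2083 is a Thursday.
The range spans 430 days (inclusive of both endpoints).
430 = 7 × 61 + 3, so there are 61 full weeks plus 3 extra days.
Each full week contributes 2 weekend days (Sat, Sun): 61 × 2 = 122.
The 3 extra days are Thu, Fri, Sat — 1 of them qualifies.
Total: 122 + 1 = 123.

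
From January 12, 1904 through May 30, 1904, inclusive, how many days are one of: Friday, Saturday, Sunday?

60

January 12, 1904 is a Tuesday.
That's 140 days from start to end, counting both.
140 = 7 × 20, so the span is exactly 20 full weeks.
Each full week contributes 3 days from the set (Fri, Sat, Sun): 20 × 3 = 60.
Total: 60.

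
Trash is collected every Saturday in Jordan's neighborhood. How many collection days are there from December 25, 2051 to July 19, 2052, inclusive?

29

December 25, 2051 is a Monday.
That's 208 days from start to end, counting both.
208 = 7 × 29 + 5, so there are 29 full weeks plus 5 extra days.
Each full week contributes one Saturday: 29 so far.
The 5 extra days are Monday, Tuesday, Wednesday, Thursday, Friday — none qualify.
Total: 29 + 0 = 29.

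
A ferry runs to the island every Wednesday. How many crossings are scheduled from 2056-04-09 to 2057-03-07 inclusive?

2056-04-09 is a Sunday.
That's 333 days from start to end, counting both.
333 = 7 × 47 + 4, so there are 47 full weeks plus 4 extra days.
Each full week contributes one Wednesday: 47 so far.
The 4 extra days are Sun, Mon, Tue, Wed — 1 of them qualifies.
Total: 47 + 1 = 48.

48 Wednesdays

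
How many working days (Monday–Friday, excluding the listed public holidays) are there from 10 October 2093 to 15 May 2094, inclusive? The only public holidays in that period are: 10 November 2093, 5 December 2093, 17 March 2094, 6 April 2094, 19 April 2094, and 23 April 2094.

10 October 2093 is a Saturday.
That's 218 days from start to end, counting both.
218 = 7 × 31 + 1, so there are 31 full weeks plus 1 extra day.
Each full week contributes 5 weekdays (Mon–Fri): 31 × 5 = 155.
The 1 extra day is Sat — none qualify.
Total: 155 + 0 = 155.
Holidays: 10 November 2093 (Tue); 5 December 2093 (Sat); 17 March 2094 (Wed); 6 April 2094 (Tue); 19 April 2094 (Mon); 23 April 2094 (Fri).
5 of the 6 holidays fall on weekdays; the rest are weekends and were already excluded.
Business days: 155 − 5 = 150.

150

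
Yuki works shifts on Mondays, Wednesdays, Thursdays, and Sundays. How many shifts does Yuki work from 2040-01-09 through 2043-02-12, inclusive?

647

2040-01-09 is a Monday.
From 2040-01-09 to 2043-02-12 is 1131 days inclusive.
1131 = 7 × 161 + 4, so there are 161 full weeks plus 4 extra days.
Each full week contributes 4 days from the set (Mon, Wed, Thu, Sun): 161 × 4 = 644.
The 4 extra days are Monday, Tuesday, Wednesday, Thursday — 3 of them qualify.
Total: 644 + 3 = 647.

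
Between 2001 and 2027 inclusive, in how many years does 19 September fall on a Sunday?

Day of week of September 19 in each year:
2001: Wed, 2002: Thu, 2003: Fri, 2004: Sun ✓, 2005: Mon, 2006: Tue, 2007: Wed, 2008: Fri, 2009: Sat, 2010: Sun ✓, 2011: Mon, 2012: Wed, 2013: Thu, 2014: Fri, 2015: Sat, 2016: Mon, 2017: Tue, 2018: Wed, 2019: Thu, 2020: Sat, 2021: Sun ✓, 2022: Mon, 2023: Tue, 2024: Thu, 2025: Fri, 2026: Sat, 2027: Sun ✓
Sundays: 2004, 2010, 2021, 2027.

4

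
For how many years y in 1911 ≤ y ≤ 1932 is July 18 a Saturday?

Day of week of July 18 in each year:
1911: Tue, 1912: Thu, 1913: Fri, 1914: Sat ✓, 1915: Sun, 1916: Tue, 1917: Wed, 1918: Thu, 1919: Fri, 1920: Sun, 1921: Mon, 1922: Tue, 1923: Wed, 1924: Fri, 1925: Sat ✓, 1926: Sun, 1927: Mon, 1928: Wed, 1929: Thu, 1930: Fri, 1931: Sat ✓, 1932: Mon
Saturdays: 1914, 1925, 1931.

3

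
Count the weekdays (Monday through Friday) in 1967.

Jan 1, 1967 is a Sunday.
The range spans 365 days (inclusive of both endpoints).
365 = 7 × 52 + 1, so there are 52 full weeks plus 1 extra day.
Each full week contributes 5 weekdays (Mon–Fri): 52 × 5 = 260.
The 1 extra day is Sunday — none qualify.
Total: 260 + 0 = 260.

260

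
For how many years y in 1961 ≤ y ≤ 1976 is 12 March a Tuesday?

Day of week of March 12 in each year:
1961: Sun, 1962: Mon, 1963: Tue ✓, 1964: Thu, 1965: Fri, 1966: Sat, 1967: Sun, 1968: Tue ✓, 1969: Wed, 1970: Thu, 1971: Fri, 1972: Sun, 1973: Mon, 1974: Tue ✓, 1975: Wed, 1976: Fri
Tuesdays: 1963, 1968, 1974.

3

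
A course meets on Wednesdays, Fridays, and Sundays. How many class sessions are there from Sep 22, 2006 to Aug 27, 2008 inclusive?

303

Sep 22, 2006 is a Friday.
That's 706 days from start to end, counting both.
706 = 7 × 100 + 6, so there are 100 full weeks plus 6 extra days.
Each full week contributes 3 days from the set (Wed, Fri, Sun): 100 × 3 = 300.
The 6 extra days are Fri, Sat, Sun, Mon, Tue, Wed — 3 of them qualify.
Total: 300 + 3 = 303.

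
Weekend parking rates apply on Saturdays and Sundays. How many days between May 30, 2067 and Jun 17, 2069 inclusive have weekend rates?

214

May 30, 2067 is a Monday.
That's 750 days from start to end, counting both.
750 = 7 × 107 + 1, so there are 107 full weeks plus 1 extra day.
Each full week contributes 2 weekend days (Sat, Sun): 107 × 2 = 214.
The 1 extra day is Monday — none qualify.
Total: 214 + 0 = 214.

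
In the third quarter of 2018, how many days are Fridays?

1 July 2018 is a Sunday.
The range spans 92 days (inclusive of both endpoints).
92 = 7 × 13 + 1, so there are 13 full weeks plus 1 extra day.
Each full week contributes one Friday: 13 so far.
The 1 extra day is Sun — none qualify.
Total: 13 + 0 = 13.

13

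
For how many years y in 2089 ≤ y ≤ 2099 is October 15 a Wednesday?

2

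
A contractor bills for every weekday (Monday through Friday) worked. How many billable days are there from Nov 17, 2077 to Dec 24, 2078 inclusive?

Nov 17, 2077 is a Wednesday.
From Nov 17, 2077 to Dec 24, 2078 is 403 days inclusive.
403 = 7 × 57 + 4, so there are 57 full weeks plus 4 extra days.
Each full week contributes 5 weekdays (Mon–Fri): 57 × 5 = 285.
The 4 extra days are Wednesday, Thursday, Friday, Saturday — 3 of them qualify.
Total: 285 + 3 = 288.

288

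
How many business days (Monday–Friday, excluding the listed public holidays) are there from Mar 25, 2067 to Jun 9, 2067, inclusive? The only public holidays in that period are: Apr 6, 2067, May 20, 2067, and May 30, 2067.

Mar 25, 2067 is a Friday.
That's 77 days from start to end, counting both.
77 = 7 × 11, so the span is exactly 11 full weeks.
Each full week contributes 5 weekdays (Mon–Fri): 11 × 5 = 55.
Total: 55.
Holidays: Apr 6, 2067 (Wed); May 20, 2067 (Fri); May 30, 2067 (Mon).
All 3 holidays fall on weekdays, so subtract 3.
Business days: 55 − 3 = 52.

52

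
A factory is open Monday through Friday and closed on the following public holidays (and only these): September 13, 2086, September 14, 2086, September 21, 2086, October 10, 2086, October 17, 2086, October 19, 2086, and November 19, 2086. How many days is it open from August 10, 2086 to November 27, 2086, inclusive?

August 10, 2086 is a Saturday.
The range spans 110 days (inclusive of both endpoints).
110 = 7 × 15 + 5, so there are 15 full weeks plus 5 extra days.
Each full week contributes 5 weekdays (Mon–Fri): 15 × 5 = 75.
The 5 extra days are Sat, Sun, Mon, Tue, Wed — 3 of them qualify.
Total: 75 + 3 = 78.
Holidays: September 13, 2086 (Fri); September 14, 2086 (Sat); September 21, 2086 (Sat); October 10, 2086 (Thu); October 17, 2086 (Thu); October 19, 2086 (Sat); November 19, 2086 (Tue).
4 of the 7 holidays fall on weekdays; the rest are weekends and were already excluded.
Business days: 78 − 4 = 74.

74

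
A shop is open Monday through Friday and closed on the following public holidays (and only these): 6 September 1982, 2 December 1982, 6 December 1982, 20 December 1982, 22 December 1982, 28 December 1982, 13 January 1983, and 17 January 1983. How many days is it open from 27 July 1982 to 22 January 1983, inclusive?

27 July 1982 is a Tuesday.
From 27 July 1982 to 22 January 1983 is 180 days inclusive.
180 = 7 × 25 + 5, so there are 25 full weeks plus 5 extra days.
Each full week contributes 5 weekdays (Mon–Fri): 25 × 5 = 125.
The 5 extra days are Tue, Wed, Thu, Fri, Sat — 4 of them qualify.
Total: 125 + 4 = 129.
Holidays: 6 September 1982 (Mon); 2 December 1982 (Thu); 6 December 1982 (Mon); 20 December 1982 (Mon); 22 December 1982 (Wed); 28 December 1982 (Tue); 13 January 1983 (Thu); 17 January 1983 (Mon).
All 8 holidays fall on weekdays, so subtract 8.
Business days: 129 − 8 = 121.

121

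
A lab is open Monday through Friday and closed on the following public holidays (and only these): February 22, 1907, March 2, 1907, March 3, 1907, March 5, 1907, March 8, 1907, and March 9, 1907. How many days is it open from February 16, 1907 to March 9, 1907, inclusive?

12

February 16, 1907 is a Saturday.
From February 16, 1907 to March 9, 1907 is 22 days inclusive.
22 = 7 × 3 + 1, so there are 3 full weeks plus 1 extra day.
Each full week contributes 5 weekdays (Mon–Fri): 3 × 5 = 15.
The 1 extra day is Saturday — none qualify.
Total: 15 + 0 = 15.
Holidays: February 22, 1907 (Fri); March 2, 1907 (Sat); March 3, 1907 (Sun); March 5, 1907 (Tue); March 8, 1907 (Fri); March 9, 1907 (Sat).
3 of the 6 holidays fall on weekdays; the rest are weekends and were already excluded.
Business days: 15 − 3 = 12.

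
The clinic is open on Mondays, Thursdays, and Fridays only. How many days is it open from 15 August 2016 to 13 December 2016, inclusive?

15 August 2016 is a Monday.
That's 121 days from start to end, counting both.
121 = 7 × 17 + 2, so there are 17 full weeks plus 2 extra days.
Each full week contributes 3 days from the set (Mon, Thu, Fri): 17 × 3 = 51.
The 2 extra days are Monday, Tuesday — 1 of them qualifies.
Total: 51 + 1 = 52.

52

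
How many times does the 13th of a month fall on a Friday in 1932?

1

The 13th falls on a Friday when the month's 13th has weekday Fri.
Jan 13 is Wed; Feb 13 is Sat; Mar 13 is Sun; Apr 13 is Wed; May 13 is Fri ✓; Jun 13 is Mon; Jul 13 is Wed; Aug 13 is Sat; Sep 13 is Tue; Oct 13 is Thu; Nov 13 is Sun; Dec 13 is Tue.
Friday the 13ths: May.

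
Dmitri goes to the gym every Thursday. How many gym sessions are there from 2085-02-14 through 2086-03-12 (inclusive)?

56 Thursdays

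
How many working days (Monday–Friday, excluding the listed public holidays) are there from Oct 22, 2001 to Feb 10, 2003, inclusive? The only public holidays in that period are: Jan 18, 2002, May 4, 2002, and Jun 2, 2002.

Oct 22, 2001 is a Monday.
From Oct 22, 2001 to Feb 10, 2003 is 477 days inclusive.
477 = 7 × 68 + 1, so there are 68 full weeks plus 1 extra day.
Each full week contributes 5 weekdays (Mon–Fri): 68 × 5 = 340.
The 1 extra day is Mon — 1 of them qualifies.
Total: 340 + 1 = 341.
Holidays: Jan 18, 2002 (Fri); May 4, 2002 (Sat); Jun 2, 2002 (Sun).
1 of the 3 holidays fall on weekdays; the rest are weekends and were already excluded.
Business days: 341 − 1 = 340.

340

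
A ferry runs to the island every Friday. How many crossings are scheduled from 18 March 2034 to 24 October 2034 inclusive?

18 March 2034 is a Saturday.
That's 221 days from start to end, counting both.
221 = 7 × 31 + 4, so there are 31 full weeks plus 4 extra days.
Each full week contributes one Friday: 31 so far.
The 4 extra days are Sat, Sun, Mon, Tue — none qualify.
Total: 31 + 0 = 31.

31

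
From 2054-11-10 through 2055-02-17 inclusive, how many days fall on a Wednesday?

15

2054-11-10 is a Tuesday.
From 2054-11-10 to 2055-02-17 is 100 days inclusive.
100 = 7 × 14 + 2, so there are 14 full weeks plus 2 extra days.
Each full week contributes one Wednesday: 14 so far.
The 2 extra days are Tue, Wed — 1 of them qualifies.
Total: 14 + 1 = 15.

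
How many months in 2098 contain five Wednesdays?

5

A month has five Wednesdays exactly when Wednesday falls within its first (length − 28) days.
Jan: 31 days, starts Wed → 5 of Wed, Thu, Fri ✓
Feb: 28 days, starts Sat → 5 of (none)
Mar: 31 days, starts Sat → 5 of Sat, Sun, Mon
Apr: 30 days, starts Tue → 5 of Tue, Wed ✓
May: 31 days, starts Thu → 5 of Thu, Fri, Sat
Jun: 30 days, starts Sun → 5 of Sun, Mon
Jul: 31 days, starts Tue → 5 of Tue, Wed, Thu ✓
Aug: 31 days, starts Fri → 5 of Fri, Sat, Sun
Sep: 30 days, starts Mon → 5 of Mon, Tue
Oct: 31 days, starts Wed → 5 of Wed, Thu, Fri ✓
Nov: 30 days, starts Sat → 5 of Sat, Sun
Dec: 31 days, starts Mon → 5 of Mon, Tue, Wed ✓
Months with five Wednesdays: Jan, Apr, Jul, Oct, Dec.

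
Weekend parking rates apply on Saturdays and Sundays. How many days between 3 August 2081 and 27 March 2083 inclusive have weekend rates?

3 August 2081 is a Sunday.
From 3 August 2081 to 27 March 2083 is 602 days inclusive.
602 = 7 × 86, so the span is exactly 86 full weeks.
Each full week contributes 2 weekend days (Sat, Sun): 86 × 2 = 172.

172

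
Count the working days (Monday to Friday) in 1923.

January 1, 1923 is a Monday.
That's 365 days from start to end, counting both.
365 = 7 × 52 + 1, so there are 52 full weeks plus 1 extra day.
Each full week contributes 5 weekdays (Mon–Fri): 52 × 5 = 260.
The 1 extra day is Monday — 1 of them qualifies.
Total: 260 + 1 = 261.

261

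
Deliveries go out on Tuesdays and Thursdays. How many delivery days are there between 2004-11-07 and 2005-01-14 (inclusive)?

20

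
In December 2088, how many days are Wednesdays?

1 December 2088 is a Wednesday.
The range spans 31 days (inclusive of both endpoints).
31 = 7 × 4 + 3, so there are 4 full weeks plus 3 extra days.
Each full week contributes one Wednesday: 4 so far.
The 3 extra days are Wednesday, Thursday, Friday — 1 of them qualifies.
Total: 4 + 1 = 5.

5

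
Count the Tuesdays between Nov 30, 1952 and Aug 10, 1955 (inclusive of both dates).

Nov 30, 1952 is a Sunday.
From Nov 30, 1952 to Aug 10, 1955 is 984 days inclusive.
984 = 7 × 140 + 4, so there are 140 full weeks plus 4 extra days.
Each full week contributes one Tuesday: 140 so far.
The 4 extra days are Sunday, Monday, Tuesday, Wednesday — 1 of them qualifies.
Total: 140 + 1 = 141.

141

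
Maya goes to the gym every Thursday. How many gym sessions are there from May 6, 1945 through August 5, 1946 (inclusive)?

65 Thursdays

May 6, 1945 is a Sunday.
That's 457 days from start to end, counting both.
457 = 7 × 65 + 2, so there are 65 full weeks plus 2 extra days.
Each full week contributes one Thursday: 65 so far.
The 2 extra days are Sunday, Monday — none qualify.
Total: 65 + 0 = 65.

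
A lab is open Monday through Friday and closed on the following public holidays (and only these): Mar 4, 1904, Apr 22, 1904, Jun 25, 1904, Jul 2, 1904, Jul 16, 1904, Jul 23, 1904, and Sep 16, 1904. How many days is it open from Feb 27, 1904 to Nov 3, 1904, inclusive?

Feb 27, 1904 is a Saturday.
From Feb 27, 1904 to Nov 3, 1904 is 251 days inclusive.
251 = 7 × 35 + 6, so there are 35 full weeks plus 6 extra days.
Each full week contributes 5 weekdays (Mon–Fri): 35 × 5 = 175.
The 6 extra days are Sat, Sun, Mon, Tue, Wed, Thu — 4 of them qualify.
Total: 175 + 4 = 179.
Holidays: Mar 4, 1904 (Fri); Apr 22, 1904 (Fri); Jun 25, 1904 (Sat); Jul 2, 1904 (Sat); Jul 16, 1904 (Sat); Jul 23, 1904 (Sat); Sep 16, 1904 (Fri).
3 of the 7 holidays fall on weekdays; the rest are weekends and were already excluded.
Business days: 179 − 3 = 176.

176 business days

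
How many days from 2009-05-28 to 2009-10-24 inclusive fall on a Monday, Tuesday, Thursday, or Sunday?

2009-05-28 is a Thursday.
The range spans 150 days (inclusive of both endpoints).
150 = 7 × 21 + 3, so there are 21 full weeks plus 3 extra days.
Each full week contributes 4 days from the set (Mon, Tue, Thu, Sun): 21 × 4 = 84.
The 3 extra days are Thu, Fri, Sat — 1 of them qualifies.
Total: 84 + 1 = 85.

85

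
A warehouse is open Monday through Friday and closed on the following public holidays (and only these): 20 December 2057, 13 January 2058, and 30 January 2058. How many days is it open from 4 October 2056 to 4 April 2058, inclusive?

390

4 October 2056 is a Wednesday.
From 4 October 2056 to 4 April 2058 is 548 days inclusive.
548 = 7 × 78 + 2, so there are 78 full weeks plus 2 extra days.
Each full week contributes 5 weekdays (Mon–Fri): 78 × 5 = 390.
The 2 extra days are Wed, Thu — 2 of them qualify.
Total: 390 + 2 = 392.
Holidays: 20 December 2057 (Thu); 13 January 2058 (Sun); 30 January 2058 (Wed).
2 of the 3 holidays fall on weekdays; the rest are weekends and were already excluded.
Business days: 392 − 2 = 390.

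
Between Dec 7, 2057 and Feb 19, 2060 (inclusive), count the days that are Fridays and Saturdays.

230

Dec 7, 2057 is a Friday.
From Dec 7, 2057 to Feb 19, 2060 is 805 days inclusive.
805 = 7 × 115, so the span is exactly 115 full weeks.
Each full week contributes 2 days from the set (Fri, Sat): 115 × 2 = 230.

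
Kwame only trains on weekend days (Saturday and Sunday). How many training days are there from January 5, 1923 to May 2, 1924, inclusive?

January 5, 1923 is a Friday.
From January 5, 1923 to May 2, 1924 is 484 days inclusive.
484 = 7 × 69 + 1, so there are 69 full weeks plus 1 extra day.
Each full week contributes 2 weekend days (Sat, Sun): 69 × 2 = 138.
The 1 extra day is Friday — none qualify.
Total: 138 + 0 = 138.

138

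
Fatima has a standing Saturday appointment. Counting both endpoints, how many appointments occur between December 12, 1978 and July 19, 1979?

31

December 12, 1978 is a Tuesday.
The range spans 220 days (inclusive of both endpoints).
220 = 7 × 31 + 3, so there are 31 full weeks plus 3 extra days.
Each full week contributes one Saturday: 31 so far.
The 3 extra days are Tue, Wed, Thu — none qualify.
Total: 31 + 0 = 31.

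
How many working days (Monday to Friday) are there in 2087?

January 1, 2087 is a Wednesday.
The range spans 365 days (inclusive of both endpoints).
365 = 7 × 52 + 1, so there are 52 full weeks plus 1 extra day.
Each full week contributes 5 weekdays (Mon–Fri): 52 × 5 = 260.
The 1 extra day is Wed — 1 of them qualifies.
Total: 260 + 1 = 261.

261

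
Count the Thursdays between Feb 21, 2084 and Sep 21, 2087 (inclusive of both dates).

187 Thursdays

Feb 21, 2084 is a Monday.
From Feb 21, 2084 to Sep 21, 2087 is 1309 days inclusive.
1309 = 7 × 187, so the span is exactly 187 full weeks.
Each full week contributes one Thursday: 187 so far.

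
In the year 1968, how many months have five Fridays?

4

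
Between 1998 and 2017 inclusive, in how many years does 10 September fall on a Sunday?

Day of week of September 10 in each year:
1998: Thu, 1999: Fri, 2000: Sun ✓, 2001: Mon, 2002: Tue, 2003: Wed, 2004: Fri, 2005: Sat, 2006: Sun ✓, 2007: Mon, 2008: Wed, 2009: Thu, 2010: Fri, 2011: Sat, 2012: Mon, 2013: Tue, 2014: Wed, 2015: Thu, 2016: Sat, 2017: Sun ✓
Sundays: 2000, 2006, 2017.

3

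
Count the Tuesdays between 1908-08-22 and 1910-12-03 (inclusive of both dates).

119

1908-08-22 is a Saturday.
From 1908-08-22 to 1910-12-03 is 834 days inclusive.
834 = 7 × 119 + 1, so there are 119 full weeks plus 1 extra day.
Each full week contributes one Tuesday: 119 so far.
The 1 extra day is Saturday — none qualify.
Total: 119 + 0 = 119.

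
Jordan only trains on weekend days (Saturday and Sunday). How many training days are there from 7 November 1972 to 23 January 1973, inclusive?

7 November 1972 is a Tuesday.
That's 78 days from start to end, counting both.
78 = 7 × 11 + 1, so there are 11 full weeks plus 1 extra day.
Each full week contributes 2 weekend days (Sat, Sun): 11 × 2 = 22.
The 1 extra day is Tue — none qualify.
Total: 22 + 0 = 22.

22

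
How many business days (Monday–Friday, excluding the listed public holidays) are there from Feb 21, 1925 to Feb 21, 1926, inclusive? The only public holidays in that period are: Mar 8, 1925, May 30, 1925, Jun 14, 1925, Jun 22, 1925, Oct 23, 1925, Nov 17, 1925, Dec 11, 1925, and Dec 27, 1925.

Feb 21, 1925 is a Saturday.
The range spans 366 days (inclusive of both endpoints).
366 = 7 × 52 + 2, so there are 52 full weeks plus 2 extra days.
Each full week contributes 5 weekdays (Mon–Fri): 52 × 5 = 260.
The 2 extra days are Sat, Sun — none qualify.
Total: 260 + 0 = 260.
Holidays: Mar 8, 1925 (Sun); May 30, 1925 (Sat); Jun 14, 1925 (Sun); Jun 22, 1925 (Mon); Oct 23, 1925 (Fri); Nov 17, 1925 (Tue); Dec 11, 1925 (Fri); Dec 27, 1925 (Sun).
4 of the 8 holidays fall on weekdays; the rest are weekends and were already excluded.
Business days: 260 − 4 = 256.

256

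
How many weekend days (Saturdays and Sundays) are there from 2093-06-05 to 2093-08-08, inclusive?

19

2093-06-05 is a Friday.
The range spans 65 days (inclusive of both endpoints).
65 = 7 × 9 + 2, so there are 9 full weeks plus 2 extra days.
Each full week contributes 2 weekend days (Sat, Sun): 9 × 2 = 18.
The 2 extra days are Fri, Sat — 1 of them qualifies.
Total: 18 + 1 = 19.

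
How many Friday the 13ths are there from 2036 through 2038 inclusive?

Friday-the-13ths by year:
2036: Jun
2037: Feb, Mar, Nov
2038: Aug

5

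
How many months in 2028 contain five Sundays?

5

A month has five Sundays exactly when Sunday falls within its first (length − 28) days.
Jan: 31 days, starts Sat → 5 of Sat, Sun, Mon ✓
Feb: 29 days, starts Tue → 5 of Tue
Mar: 31 days, starts Wed → 5 of Wed, Thu, Fri
Apr: 30 days, starts Sat → 5 of Sat, Sun ✓
May: 31 days, starts Mon → 5 of Mon, Tue, Wed
Jun: 30 days, starts Thu → 5 of Thu, Fri
Jul: 31 days, starts Sat → 5 of Sat, Sun, Mon ✓
Aug: 31 days, starts Tue → 5 of Tue, Wed, Thu
Sep: 30 days, starts Fri → 5 of Fri, Sat
Oct: 31 days, starts Sun → 5 of Sun, Mon, Tue ✓
Nov: 30 days, starts Wed → 5 of Wed, Thu
Dec: 31 days, starts Fri → 5 of Fri, Sat, Sun ✓
Months with five Sundays: Jan, Apr, Jul, Oct, Dec.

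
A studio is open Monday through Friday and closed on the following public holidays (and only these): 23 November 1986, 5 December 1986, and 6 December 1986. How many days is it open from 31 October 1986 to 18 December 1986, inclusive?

34

31 October 1986 is a Friday.
The range spans 49 days (inclusive of both endpoints).
49 = 7 × 7, so the span is exactly 7 full weeks.
Each full week contributes 5 weekdays (Mon–Fri): 7 × 5 = 35.
Total: 35.
Holidays: 23 November 1986 (Sun); 5 December 1986 (Fri); 6 December 1986 (Sat).
1 of the 3 holidays fall on weekdays; the rest are weekends and were already excluded.
Business days: 35 − 1 = 34.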